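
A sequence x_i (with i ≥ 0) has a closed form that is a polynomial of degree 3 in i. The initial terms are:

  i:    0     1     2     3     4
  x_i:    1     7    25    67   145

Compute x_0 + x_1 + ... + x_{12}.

1st diffs: 6, 18, 42, 78.
2nd diffs: 12, 24, 36.
3rd diffs: 12, 12 (constant).
So x_i = 2i^3 + 4i + 1.
Continuing: …, 271, 457, 715, 1057, …, x_{12} = 3505.
Summing i = 0..12 (13 terms) gives 12493.

12493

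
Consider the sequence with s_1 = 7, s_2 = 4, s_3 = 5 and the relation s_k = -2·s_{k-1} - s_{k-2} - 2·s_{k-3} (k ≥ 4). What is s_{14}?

-19652

s_4 = -28, s_5 = 43, s_6 = -68, …, s_{11} = 2453, s_{12} = -4924, s_{13} = 9835, s_{14} = -19652.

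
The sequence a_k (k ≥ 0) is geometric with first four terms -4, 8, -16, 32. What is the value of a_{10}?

Common ratio r = -2.
a_k = (-4)·(-2)^(k-0).
a_{10} = (-4)·(-2)^10 = -4096.

-4096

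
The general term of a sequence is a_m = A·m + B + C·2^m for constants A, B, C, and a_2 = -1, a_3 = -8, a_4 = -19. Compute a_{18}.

Write the equations: 2A + B + 4C = -1; 3A + B + 8C = -8; 4A + B + 16C = -19.
Subtracting the first from the second: A + 4C = -7.
Subtracting the second from the third: A + 8C = -11.
Solving: C = -1, A = -3, then B = 9.
Therefore a_{18} = -54 + 9 + (-1)·262144 = -262189.

-262189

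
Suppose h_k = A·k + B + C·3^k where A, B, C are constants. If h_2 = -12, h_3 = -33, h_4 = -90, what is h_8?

The three given values yield: 2A + B + 9C = -12; 3A + B + 27C = -33; 4A + B + 81C = -90.
Subtracting the first from the second: A + 18C = -21.
Subtracting the second from the third: A + 54C = -57.
Solving: C = -1, A = -3, then B = 3.
Hence h_8 = -3·8 + 3 + (-1)·6561 = -6582.

-6582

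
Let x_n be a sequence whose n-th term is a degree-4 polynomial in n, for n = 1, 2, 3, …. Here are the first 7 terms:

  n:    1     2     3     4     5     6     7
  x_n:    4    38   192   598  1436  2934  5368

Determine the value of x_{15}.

1st diffs: 34, 154, 406, 838, 1498, 2434.
2nd diffs: 120, 252, 432, 660, 936.
3rd diffs: 132, 180, 228, 276.
4th diffs: 48, 48, 48 (constant).
Newton forward-difference form: x_n = 4 + 34·C(n-1,1) + 120·C(n-1,2) + 132·C(n-1,3) + 48·C(n-1,4).
At n = 15: n-1 = 14, so x_{15} = 4 + 476 + 10920 + 48048 + 48048 = 107496.

107496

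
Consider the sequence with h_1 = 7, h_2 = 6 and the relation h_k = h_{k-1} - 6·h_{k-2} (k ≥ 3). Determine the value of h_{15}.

1967904

Applying the relation repeatedly:
h_3 = -36, h_4 = -72, h_5 = 144, …, h_{12} = -90144, h_{13} = -285408, h_{14} = 255456, h_{15} = 1967904.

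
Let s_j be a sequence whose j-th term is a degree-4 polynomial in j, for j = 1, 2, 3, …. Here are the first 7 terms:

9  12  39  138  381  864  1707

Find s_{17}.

1st diffs: 3, 27, 99, 243, 483, 843.
2nd diffs: 24, 72, 144, 240, 360.
3rd diffs: 48, 72, 96, 120.
4th diffs: 24, 24, 24 (constant).
So s_j = j^4 - 2j^3 - j^2 + 5j + 6.
Evaluating at j = 17 gives s_{17} = 73497.

73497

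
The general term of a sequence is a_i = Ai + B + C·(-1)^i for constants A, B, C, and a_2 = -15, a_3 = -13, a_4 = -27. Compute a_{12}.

Plug in i = 2, 3, 4: 2A + B + C = -15; 3A + B - C = -13; 4A + B + C = -27.
Subtracting the first from the second: A - 2C = 2.
Subtracting the second from the third: A + 2C = -14.
Solving: C = -4, A = -6, then B = 1.
So a_i = -6·i + 1 + (-4)·(-1)^i; at i=12 this is -75.

-75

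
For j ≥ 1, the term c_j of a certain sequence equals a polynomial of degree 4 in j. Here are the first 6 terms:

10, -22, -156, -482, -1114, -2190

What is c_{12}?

1st diffs: -32, -134, -326, -632, -1076.
2nd diffs: -102, -192, -306, -444.
3rd diffs: -90, -114, -138.
4th diffs: -24, -24 (constant).
Newton forward-difference form: c_j = 10 + (-32)·C(j-1,1) + (-102)·C(j-1,2) + (-90)·C(j-1,3) + (-24)·C(j-1,4).
At j = 12: j-1 = 11, so c_{12} = 10 - 352 - 5610 - 14850 - 7920 = -28722.

-28722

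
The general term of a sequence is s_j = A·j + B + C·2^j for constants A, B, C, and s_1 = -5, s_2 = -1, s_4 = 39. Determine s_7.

Plug in j = 1, 2, 4: A + B + 2C = -5; 2A + B + 4C = -1; 4A + B + 16C = 39.
Subtracting the first from the second: A + 2C = 4.
Subtracting the second from the third: 2A + 12C = 40.
Solving: C = 4, A = -4, then B = -9.
So s_j = -4·j + (-9) + 4·2^j; at j=7 this is 475.

475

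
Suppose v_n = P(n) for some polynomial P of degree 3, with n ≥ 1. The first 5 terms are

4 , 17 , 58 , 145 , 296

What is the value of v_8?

1313

1st diffs: 13, 41, 87, 151.
2nd diffs: 28, 46, 64.
3rd diffs: 18, 18 (constant).
Newton forward-difference form: v_n = 4 + 13·C(n-1,1) + 28·C(n-1,2) + 18·C(n-1,3).
At n = 8: n-1 = 7, so v_8 = 4 + 91 + 588 + 630 = 1313.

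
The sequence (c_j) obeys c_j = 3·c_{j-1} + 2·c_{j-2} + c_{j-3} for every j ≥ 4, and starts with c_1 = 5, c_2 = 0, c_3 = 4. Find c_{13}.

c_4 = 17; c_5 = 59; c_6 = 215; c_7 = 780; c_8 = 2829; c_9 = 10262; c_{10} = 37224; c_{11} = 135025; c_{12} = 489785; c_{13} = 1776629.

1776629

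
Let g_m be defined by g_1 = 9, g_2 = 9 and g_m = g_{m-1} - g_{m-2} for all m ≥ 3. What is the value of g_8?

9

Step forward from the initial values:
g_3 = 0, g_4 = -9, g_5 = -9, g_6 = 0, g_7 = 9, g_8 = 9.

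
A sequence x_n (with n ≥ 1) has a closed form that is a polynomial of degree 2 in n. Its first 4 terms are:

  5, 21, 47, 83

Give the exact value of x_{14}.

1st diffs: 16, 26, 36.
2nd diffs: 10, 10 (constant).
Newton forward-difference form: x_n = 5 + 16·C(n-1,1) + 10·C(n-1,2).
At n = 14: n-1 = 13, so x_{14} = 5 + 208 + 780 = 993.

993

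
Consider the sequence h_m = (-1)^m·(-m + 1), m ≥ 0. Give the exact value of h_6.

-5

(-1)^6 = 1; -m + 1 at m=6 is -5; so h_6 = -5.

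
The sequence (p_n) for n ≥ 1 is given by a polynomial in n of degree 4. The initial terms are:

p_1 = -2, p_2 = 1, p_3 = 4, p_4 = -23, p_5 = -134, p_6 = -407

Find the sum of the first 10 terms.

-12233

1st diffs: 3, 3, -27, -111, -273.
2nd diffs: 0, -30, -84, -162.
3rd diffs: -30, -54, -78.
4th diffs: -24, -24 (constant).
So p_n = -n^4 + 5n^3 - 5n^2 - 2n + 1.
Continuing: -944, -1871, -3338, -5519.
Summing n = 1..10 (10 terms) gives -12233.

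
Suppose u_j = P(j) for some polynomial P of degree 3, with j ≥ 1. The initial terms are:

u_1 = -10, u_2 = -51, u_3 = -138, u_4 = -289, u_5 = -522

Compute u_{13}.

1st diffs: -41, -87, -151, -233.
2nd diffs: -46, -64, -82.
3rd diffs: -18, -18 (constant).
So u_j = -3j^3 - 5j^2 - 5j + 3.
Evaluating at j = 13 gives u_{13} = -7498.

-7498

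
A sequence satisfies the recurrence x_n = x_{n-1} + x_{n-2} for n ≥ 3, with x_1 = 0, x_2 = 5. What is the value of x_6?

Applying the relation repeatedly:
x_3 = 5  x_4 = 10  x_5 = 15  x_6 = 25.

25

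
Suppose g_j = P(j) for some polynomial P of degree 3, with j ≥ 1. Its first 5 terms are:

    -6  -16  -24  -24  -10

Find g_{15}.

1st diffs: -10, -8, 0, 14.
2nd diffs: 2, 8, 14.
3rd diffs: 6, 6 (constant).
Newton forward-difference form: g_j = -6 + (-10)·C(j-1,1) + 2·C(j-1,2) + 6·C(j-1,3).
At j = 15: j-1 = 14, so g_{15} = -6 - 140 + 182 + 2184 = 2220.

2220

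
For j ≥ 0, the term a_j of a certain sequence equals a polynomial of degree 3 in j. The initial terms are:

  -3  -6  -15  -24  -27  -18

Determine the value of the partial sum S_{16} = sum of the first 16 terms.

7152

1st diffs: -3, -9, -9, -3, 9.
2nd diffs: -6, 0, 6, 12.
3rd diffs: 6, 6, 6 (constant).
Newton forward-difference form: a_j = -3 + (-3)·C(j,1) + (-6)·C(j,2) + 6·C(j,3).
Continuing: …, 9, 60, 141, 258, …, a_{15} = 2052.
Summing j = 0..15 (16 terms) gives 7152.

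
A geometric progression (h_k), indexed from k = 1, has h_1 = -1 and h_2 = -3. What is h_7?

-729

Common ratio r = 3.
h_k = (-1)·3^(k-1).
h_7 = (-1)·3^6 = -729.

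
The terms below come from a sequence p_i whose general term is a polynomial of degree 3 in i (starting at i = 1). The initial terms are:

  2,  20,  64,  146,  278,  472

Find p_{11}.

2792

1st diffs: 18, 44, 82, 132, 194.
2nd diffs: 26, 38, 50, 62.
3rd diffs: 12, 12, 12 (constant).
So p_i = 2i^3 + i^2 + i - 2.
Evaluating at i = 11 gives p_{11} = 2792.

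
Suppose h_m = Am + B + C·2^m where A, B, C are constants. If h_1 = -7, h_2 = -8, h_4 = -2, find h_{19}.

The three given values yield: A + B + 2C = -7; 2A + B + 4C = -8; 4A + B + 16C = -2.
Subtracting the first from the second: A + 2C = -1.
Subtracting the second from the third: 2A + 12C = 6.
Solving: C = 1, A = -3, then B = -6.
So h_m = -3·m + (-6) + 1·2^m; at m=19 this is 524225.

524225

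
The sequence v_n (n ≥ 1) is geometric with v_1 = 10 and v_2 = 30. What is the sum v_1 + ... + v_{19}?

Common ratio r = 3.
v_n = 10·3^(n-1).
S = 10·(3^19 - 1)/(3 - 1) = 10·(1162261467 - 1)/(2) = 5811307330.

5811307330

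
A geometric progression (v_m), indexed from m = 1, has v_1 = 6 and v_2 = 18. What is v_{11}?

Common ratio r = 3.
v_m = 6·3^(m-1).
v_{11} = 6·3^10 = 354294.

354294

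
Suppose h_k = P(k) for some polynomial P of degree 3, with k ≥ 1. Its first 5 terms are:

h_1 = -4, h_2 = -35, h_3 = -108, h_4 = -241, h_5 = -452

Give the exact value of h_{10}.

-3307

1st diffs: -31, -73, -133, -211.
2nd diffs: -42, -60, -78.
3rd diffs: -18, -18 (constant).
Newton forward-difference form: h_k = -4 + (-31)·C(k-1,1) + (-42)·C(k-1,2) + (-18)·C(k-1,3).
At k = 10: k-1 = 9, so h_{10} = -4 - 279 - 1512 - 1512 = -3307.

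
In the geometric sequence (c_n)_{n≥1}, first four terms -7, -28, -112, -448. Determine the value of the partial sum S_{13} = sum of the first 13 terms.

Common ratio r = 4.
c_n = (-7)·4^(n-1).
S = (-7)·(4^13 - 1)/(4 - 1) = (-7)·(67108864 - 1)/(3) = -156587347.

-156587347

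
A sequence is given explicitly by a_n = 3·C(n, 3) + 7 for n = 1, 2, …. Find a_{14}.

C(14, 3) = 364, so a_{14} = 1099.

1099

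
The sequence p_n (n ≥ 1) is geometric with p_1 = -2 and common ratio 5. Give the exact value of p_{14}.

-2441406250

p_n = (-2)·5^(n-1).
p_{14} = (-2)·5^13 = -2441406250.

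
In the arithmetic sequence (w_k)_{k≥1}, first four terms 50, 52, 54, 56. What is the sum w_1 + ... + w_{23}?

1656

Common difference d = 2.
w_k = 50 + (k - 1)·2.
w_{23} = 94; S = 23·(50 + 94)/2 = 1656.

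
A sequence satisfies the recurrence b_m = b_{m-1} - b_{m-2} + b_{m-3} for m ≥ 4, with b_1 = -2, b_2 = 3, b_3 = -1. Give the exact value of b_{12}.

-6

Compute successive terms:
b_4 = -6, b_5 = -2, b_6 = 3, b_7 = -1, b_8 = -6, b_9 = -2, b_{10} = 3, b_{11} = -1, b_{12} = -6.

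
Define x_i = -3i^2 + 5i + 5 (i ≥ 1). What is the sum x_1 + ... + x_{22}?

-10010

Over i = 1..22: Σi = 253, Σi² = 3795.
Total = (-3)·3795 + (5)·253 + (5)·22 = -10010.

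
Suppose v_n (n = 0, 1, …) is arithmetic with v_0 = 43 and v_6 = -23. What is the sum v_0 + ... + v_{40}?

Common difference d = (-23 - 43) / (6 - 0) = -11.
v_n = 43 + (n - 0)·(-11).
v_{40} = -397; S = 41·(43 + (-397))/2 = -7257.

-7257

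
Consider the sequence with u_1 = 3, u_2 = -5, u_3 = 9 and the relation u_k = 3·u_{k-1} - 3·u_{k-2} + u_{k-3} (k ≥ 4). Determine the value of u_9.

555

Step forward from the initial values:
u_4 = 45  u_5 = 103  u_6 = 183  u_7 = 285  u_8 = 409  u_9 = 555.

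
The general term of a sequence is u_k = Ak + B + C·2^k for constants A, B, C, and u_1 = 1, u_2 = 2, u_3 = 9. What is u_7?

Write the equations: A + B + 2C = 1; 2A + B + 4C = 2; 3A + B + 8C = 9.
Subtracting the first from the second: A + 2C = 1.
Subtracting the second from the third: A + 4C = 7.
Solving: C = 3, A = -5, then B = 0.
So u_k = -5·k + 0 + 3·2^k; at k=7 this is 349.

349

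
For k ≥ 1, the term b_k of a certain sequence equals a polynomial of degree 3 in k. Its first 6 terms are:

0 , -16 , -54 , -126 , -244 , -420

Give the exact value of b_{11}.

1st diffs: -16, -38, -72, -118, -176.
2nd diffs: -22, -34, -46, -58.
3rd diffs: -12, -12, -12 (constant).
Newton forward-difference form: b_k = (-16)·C(k-1,1) + (-22)·C(k-1,2) + (-12)·C(k-1,3).
At k = 11: k-1 = 10, so b_{11} = -160 - 990 - 1440 = -2590.

-2590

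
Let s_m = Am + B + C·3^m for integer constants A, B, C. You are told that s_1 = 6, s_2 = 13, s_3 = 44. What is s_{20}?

6973568707

At m = 1, 2, 3: A + B + 3C = 6; 2A + B + 9C = 13; 3A + B + 27C = 44.
Subtracting the first from the second: A + 6C = 7.
Subtracting the second from the third: A + 18C = 31.
Solving: C = 2, A = -5, then B = 5.
Hence s_{20} = -5·20 + 5 + 2·3486784401 = 6973568707.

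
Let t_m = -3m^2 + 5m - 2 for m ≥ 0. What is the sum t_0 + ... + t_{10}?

Over m = 0..10: Σm = 55, Σm² = 385.
Total = (-3)·385 + (5)·55 + (-2)·11 = -902.

-902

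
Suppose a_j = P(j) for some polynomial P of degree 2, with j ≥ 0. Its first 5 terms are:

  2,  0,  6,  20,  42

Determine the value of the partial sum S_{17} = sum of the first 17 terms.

5202

1st diffs: -2, 6, 14, 22.
2nd diffs: 8, 8, 8 (constant).
So a_j = 4j^2 - 6j + 2.
Continuing: …, 72, 110, 156, 210, …, a_{16} = 930.
Summing j = 0..16 (17 terms) gives 5202.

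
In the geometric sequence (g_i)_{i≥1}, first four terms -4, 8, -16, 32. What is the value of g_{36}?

137438953472

Common ratio r = -2.
g_i = (-4)·(-2)^(i-1).
g_{36} = (-4)·(-2)^35 = 137438953472.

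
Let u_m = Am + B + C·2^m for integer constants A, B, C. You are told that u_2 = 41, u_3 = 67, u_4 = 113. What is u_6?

The three given values yield: 2A + B + 4C = 41; 3A + B + 8C = 67; 4A + B + 16C = 113.
Subtracting the first from the second: A + 4C = 26.
Subtracting the second from the third: A + 8C = 46.
Solving: C = 5, A = 6, then B = 9.
Therefore u_6 = 36 + 9 + 5·64 = 365.

365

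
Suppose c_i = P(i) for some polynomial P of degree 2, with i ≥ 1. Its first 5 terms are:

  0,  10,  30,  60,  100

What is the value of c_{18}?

1st diffs: 10, 20, 30, 40.
2nd diffs: 10, 10, 10 (constant).
So c_i = 5i^2 - 5i.
Evaluating at i = 18 gives c_{18} = 1530.

1530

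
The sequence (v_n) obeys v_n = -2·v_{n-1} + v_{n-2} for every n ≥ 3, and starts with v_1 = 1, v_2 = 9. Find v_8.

1451

Applying the relation repeatedly:
v_3 = -17; v_4 = 43; v_5 = -103; v_6 = 249; v_7 = -601; v_8 = 1451.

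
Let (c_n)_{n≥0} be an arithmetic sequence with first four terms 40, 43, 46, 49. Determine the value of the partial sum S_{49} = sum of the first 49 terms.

Common difference d = 3.
c_n = 40 + (n - 0)·3.
c_{48} = 184; S = 49·(40 + 184)/2 = 5488.

5488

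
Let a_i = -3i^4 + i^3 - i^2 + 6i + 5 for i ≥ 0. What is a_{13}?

a_{13} = -3·13^4 + 1·13^3 - 1·13^2 + 6·13 + 5 = -83572.

-83572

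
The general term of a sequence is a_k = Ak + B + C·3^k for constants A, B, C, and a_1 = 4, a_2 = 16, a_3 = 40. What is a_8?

At k = 1, 2, 3: A + B + 3C = 4; 2A + B + 9C = 16; 3A + B + 27C = 40.
Subtracting the first from the second: A + 6C = 12.
Subtracting the second from the third: A + 18C = 24.
Solving: C = 1, A = 6, then B = -5.
So a_k = 6·k + (-5) + 1·3^k; at k=8 this is 6604.

6604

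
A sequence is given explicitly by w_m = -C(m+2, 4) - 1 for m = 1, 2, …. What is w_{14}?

-1821

C(16, 4) = 1820, so w_{14} = -1821.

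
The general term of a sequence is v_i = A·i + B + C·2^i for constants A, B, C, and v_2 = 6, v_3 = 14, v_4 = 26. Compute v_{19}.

Write the equations: 2A + B + 4C = 6; 3A + B + 8C = 14; 4A + B + 16C = 26.
Subtracting the first from the second: A + 4C = 8.
Subtracting the second from the third: A + 8C = 12.
Solving: C = 1, A = 4, then B = -6.
Therefore v_{19} = 76 + (-6) + 1·524288 = 524358.

524358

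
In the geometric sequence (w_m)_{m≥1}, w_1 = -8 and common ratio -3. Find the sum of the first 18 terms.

774840976

w_m = (-8)·(-3)^(m-1).
S = (-8)·((-3)^18 - 1)/(-3 - 1) = (-8)·(387420489 - 1)/(-4) = 774840976.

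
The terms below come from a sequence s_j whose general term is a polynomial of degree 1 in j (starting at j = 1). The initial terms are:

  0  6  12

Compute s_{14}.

78

1st diffs: 6, 6 (constant).
So s_j = 6j - 6.
Evaluating at j = 14 gives s_{14} = 78.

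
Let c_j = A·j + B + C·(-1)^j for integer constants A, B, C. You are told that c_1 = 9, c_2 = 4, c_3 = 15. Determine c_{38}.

The three given values yield: A + B - C = 9; 2A + B + C = 4; 3A + B - C = 15.
Subtracting the first from the second: A + 2C = -5.
Subtracting the second from the third: A - 2C = 11.
Solving: C = -4, A = 3, then B = 2.
Hence c_{38} = 3·38 + 2 + (-4)·1 = 112.

112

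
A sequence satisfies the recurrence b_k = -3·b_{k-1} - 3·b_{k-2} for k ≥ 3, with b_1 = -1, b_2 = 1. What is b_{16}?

-2187

Applying the relation repeatedly:
b_3 = 0; b_4 = -3; b_5 = 9; …; b_{13} = -729; b_{14} = 729; b_{15} = 0; b_{16} = -2187.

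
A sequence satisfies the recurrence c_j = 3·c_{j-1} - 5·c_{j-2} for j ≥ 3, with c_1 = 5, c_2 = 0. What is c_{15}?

Applying the relation repeatedly:
c_3 = -25  c_4 = -75  c_5 = -100  …  c_{12} = -41325  c_{13} = -24475  c_{14} = 133200  c_{15} = 521975.

521975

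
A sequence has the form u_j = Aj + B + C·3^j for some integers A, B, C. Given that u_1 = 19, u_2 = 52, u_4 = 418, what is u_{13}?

At j = 1, 2, 4: A + B + 3C = 19; 2A + B + 9C = 52; 4A + B + 81C = 418.
Subtracting the first from the second: A + 6C = 33.
Subtracting the second from the third: 2A + 72C = 366.
Solving: C = 5, A = 3, then B = 1.
Hence u_{13} = 3·13 + 1 + 5·1594323 = 7971655.

7971655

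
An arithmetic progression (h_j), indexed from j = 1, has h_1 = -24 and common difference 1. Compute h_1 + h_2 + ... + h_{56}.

h_j = -24 + (j - 1)·1.
h_{56} = 31; S = 56·(-24 + 31)/2 = 196.

196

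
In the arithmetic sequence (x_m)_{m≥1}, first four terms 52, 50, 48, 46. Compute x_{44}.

-34

Common difference d = -2.
x_m = 52 + (m - 1)·(-2).
x_{44} = 52 + 43·(-2) = -34.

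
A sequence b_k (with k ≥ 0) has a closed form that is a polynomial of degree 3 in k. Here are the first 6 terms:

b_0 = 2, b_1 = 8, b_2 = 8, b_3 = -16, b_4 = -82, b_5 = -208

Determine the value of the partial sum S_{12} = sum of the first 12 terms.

-9810

1st diffs: 6, 0, -24, -66, -126.
2nd diffs: -6, -24, -42, -60.
3rd diffs: -18, -18, -18 (constant).
So b_k = -3k^3 + 6k^2 + 3k + 2.
Continuing: …, -412, -712, -1126, -1672, …, b_{11} = -3232.
Summing k = 0..11 (12 terms) gives -9810.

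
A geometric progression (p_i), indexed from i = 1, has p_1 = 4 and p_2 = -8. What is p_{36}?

-137438953472

Common ratio r = -2.
p_i = 4·(-2)^(i-1).
p_{36} = 4·(-2)^35 = -137438953472.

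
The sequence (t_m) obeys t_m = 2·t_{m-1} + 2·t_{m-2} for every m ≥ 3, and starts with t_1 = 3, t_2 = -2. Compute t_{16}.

199680

Applying the relation repeatedly:
t_3 = 2  t_4 = 0  t_5 = 4  …  t_{13} = 9792  t_{14} = 26752  t_{15} = 73088  t_{16} = 199680.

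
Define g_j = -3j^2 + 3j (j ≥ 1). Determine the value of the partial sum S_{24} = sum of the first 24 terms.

Over j = 1..24: Σj = 300, Σj² = 4900.
Total = (-3)·4900 + (3)·300 = -13800.

-13800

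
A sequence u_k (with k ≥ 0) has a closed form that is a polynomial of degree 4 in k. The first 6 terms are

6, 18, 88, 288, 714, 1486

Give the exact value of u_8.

7438

1st diffs: 12, 70, 200, 426, 772.
2nd diffs: 58, 130, 226, 346.
3rd diffs: 72, 96, 120.
4th diffs: 24, 24 (constant).
Newton forward-difference form: u_k = 6 + 12·C(k,1) + 58·C(k,2) + 72·C(k,3) + 24·C(k,4).
At k = 8: k = 8, so u_8 = 6 + 96 + 1624 + 4032 + 1680 = 7438.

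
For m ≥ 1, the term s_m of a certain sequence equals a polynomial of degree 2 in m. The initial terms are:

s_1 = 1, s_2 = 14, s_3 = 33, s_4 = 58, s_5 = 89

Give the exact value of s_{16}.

826

1st diffs: 13, 19, 25, 31.
2nd diffs: 6, 6, 6 (constant).
Newton forward-difference form: s_m = 1 + 13·C(m-1,1) + 6·C(m-1,2).
At m = 16: m-1 = 15, so s_{16} = 1 + 195 + 630 = 826.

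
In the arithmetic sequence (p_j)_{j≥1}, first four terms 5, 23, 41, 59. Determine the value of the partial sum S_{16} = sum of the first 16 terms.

2240

Common difference d = 18.
p_j = 5 + (j - 1)·18.
p_{16} = 275; S = 16·(5 + 275)/2 = 2240.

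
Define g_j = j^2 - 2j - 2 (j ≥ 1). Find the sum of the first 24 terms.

4252

Over j = 1..24: Σj = 300, Σj² = 4900.
Total = (1)·4900 + (-2)·300 + (-2)·24 = 4252.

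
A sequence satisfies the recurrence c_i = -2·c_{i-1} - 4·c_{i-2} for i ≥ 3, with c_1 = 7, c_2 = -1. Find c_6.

c_3 = -26; c_4 = 56; c_5 = -8; c_6 = -208.

-208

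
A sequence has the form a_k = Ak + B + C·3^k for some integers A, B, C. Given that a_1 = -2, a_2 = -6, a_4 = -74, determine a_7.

The three given values yield: A + B + 3C = -2; 2A + B + 9C = -6; 4A + B + 81C = -74.
Subtracting the first from the second: A + 6C = -4.
Subtracting the second from the third: 2A + 72C = -68.
Solving: C = -1, A = 2, then B = -1.
Hence a_7 = 2·7 + (-1) + (-1)·2187 = -2174.

-2174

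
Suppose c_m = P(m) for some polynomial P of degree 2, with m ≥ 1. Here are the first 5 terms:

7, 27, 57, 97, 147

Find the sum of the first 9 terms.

1623

1st diffs: 20, 30, 40, 50.
2nd diffs: 10, 10, 10 (constant).
Newton forward-difference form: c_m = 7 + 20·C(m-1,1) + 10·C(m-1,2).
Continuing: 207, 277, 357, 447.
Summing m = 1..9 (9 terms) gives 1623.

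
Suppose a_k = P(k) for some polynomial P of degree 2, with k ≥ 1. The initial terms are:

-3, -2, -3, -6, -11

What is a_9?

1st diffs: 1, -1, -3, -5.
2nd diffs: -2, -2, -2 (constant).
Newton forward-difference form: a_k = -3 + 1·C(k-1,1) + (-2)·C(k-1,2).
At k = 9: k-1 = 8, so a_9 = -3 + 8 - 56 = -51.

-51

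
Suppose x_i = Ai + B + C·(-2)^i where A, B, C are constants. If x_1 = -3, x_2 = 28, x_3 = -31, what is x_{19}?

-2621415

At i = 1, 2, 3: A + B - 2C = -3; 2A + B + 4C = 28; 3A + B - 8C = -31.
Subtracting the first from the second: A + 6C = 31.
Subtracting the second from the third: A - 12C = -59.
Solving: C = 5, A = 1, then B = 6.
Therefore x_{19} = 19 + 6 + 5·(-524288) = -2621415.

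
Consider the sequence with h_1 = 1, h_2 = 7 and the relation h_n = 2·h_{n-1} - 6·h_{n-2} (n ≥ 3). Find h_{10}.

-8720

h_3 = 8; h_4 = -26; h_5 = -100; h_6 = -44; h_7 = 512; h_8 = 1288; h_9 = -496; h_{10} = -8720.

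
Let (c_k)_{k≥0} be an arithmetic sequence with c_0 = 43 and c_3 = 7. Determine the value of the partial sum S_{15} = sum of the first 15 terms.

-615

Common difference d = (7 - 43) / (3 - 0) = -12.
c_k = 43 + (k - 0)·(-12).
c_{14} = -125; S = 15·(43 + (-125))/2 = -615.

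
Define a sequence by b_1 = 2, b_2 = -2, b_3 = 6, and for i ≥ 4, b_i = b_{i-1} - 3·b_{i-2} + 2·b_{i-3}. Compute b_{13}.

Compute successive terms:
b_4 = 16; b_5 = -6; b_6 = -42; b_7 = 8; b_8 = 122; b_9 = 14; b_{10} = -336; b_{11} = -134; b_{12} = 902; b_{13} = 632.

632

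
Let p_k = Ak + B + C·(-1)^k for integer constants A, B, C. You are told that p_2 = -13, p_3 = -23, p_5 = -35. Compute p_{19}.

-119

Write the equations: 2A + B + C = -13; 3A + B - C = -23; 5A + B - C = -35.
Subtracting the first from the second: A - 2C = -10.
Subtracting the second from the third: 2A = -12.
Solving: C = 2, A = -6, then B = -3.
Hence p_{19} = -6·19 + (-3) + 2·(-1) = -119.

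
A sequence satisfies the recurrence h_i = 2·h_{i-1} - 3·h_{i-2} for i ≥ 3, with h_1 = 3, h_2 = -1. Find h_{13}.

h_3 = -11  h_4 = -19  h_5 = -5  …  h_{10} = -577  h_{11} = -635  h_{12} = 461  h_{13} = 2827.

2827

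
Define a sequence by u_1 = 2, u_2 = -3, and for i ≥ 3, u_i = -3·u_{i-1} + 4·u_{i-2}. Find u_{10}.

Iterate the recurrence:
u_3 = 17; u_4 = -63; u_5 = 257; u_6 = -1023; u_7 = 4097; u_8 = -16383; u_9 = 65537; u_{10} = -262143.
(Characteristic roots are 1 and -4.)

-262143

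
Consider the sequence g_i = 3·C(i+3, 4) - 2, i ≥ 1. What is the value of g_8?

C(11, 4) = 330, so g_8 = 988.

988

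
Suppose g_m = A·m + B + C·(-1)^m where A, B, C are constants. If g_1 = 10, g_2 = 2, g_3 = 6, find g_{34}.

-62

Plug in m = 1, 2, 3: A + B - C = 10; 2A + B + C = 2; 3A + B - C = 6.
Subtracting the first from the second: A + 2C = -8.
Subtracting the second from the third: A - 2C = 4.
Solving: C = -3, A = -2, then B = 9.
Hence g_{34} = -2·34 + 9 + (-3)·1 = -62.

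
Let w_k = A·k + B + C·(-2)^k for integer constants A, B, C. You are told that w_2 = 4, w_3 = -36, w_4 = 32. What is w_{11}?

-6188

At k = 2, 3, 4: 2A + B + 4C = 4; 3A + B - 8C = -36; 4A + B + 16C = 32.
Subtracting the first from the second: A - 12C = -40.
Subtracting the second from the third: A + 24C = 68.
Solving: C = 3, A = -4, then B = 0.
Hence w_{11} = -4·11 + 0 + 3·(-2048) = -6188.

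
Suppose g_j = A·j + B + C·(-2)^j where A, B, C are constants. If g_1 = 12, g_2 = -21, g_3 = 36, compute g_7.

The three given values yield: A + B - 2C = 12; 2A + B + 4C = -21; 3A + B - 8C = 36.
Subtracting the first from the second: A + 6C = -33.
Subtracting the second from the third: A - 12C = 57.
Solving: C = -5, A = -3, then B = 5.
Therefore g_7 = -21 + 5 + (-5)·(-128) = 624.

624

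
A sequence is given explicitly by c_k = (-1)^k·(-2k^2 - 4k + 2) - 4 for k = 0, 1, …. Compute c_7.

120

(-1)^7 = -1; -2k^2 - 4k + 2 at k=7 is -124; so c_7 = 120.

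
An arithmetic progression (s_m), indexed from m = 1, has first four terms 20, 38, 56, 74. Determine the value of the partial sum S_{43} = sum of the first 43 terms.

17114

Common difference d = 18.
s_m = 20 + (m - 1)·18.
s_{43} = 776; S = 43·(20 + 776)/2 = 17114.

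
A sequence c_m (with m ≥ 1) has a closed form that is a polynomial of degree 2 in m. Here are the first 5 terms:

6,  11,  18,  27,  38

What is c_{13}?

198

1st diffs: 5, 7, 9, 11.
2nd diffs: 2, 2, 2 (constant).
So c_m = m^2 + 2m + 3.
Evaluating at m = 13 gives c_{13} = 198.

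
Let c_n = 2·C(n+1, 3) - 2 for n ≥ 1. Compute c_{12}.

C(13, 3) = 286, so c_{12} = 570.

570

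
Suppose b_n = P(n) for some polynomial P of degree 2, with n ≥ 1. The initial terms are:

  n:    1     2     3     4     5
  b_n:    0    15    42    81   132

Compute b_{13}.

972

1st diffs: 15, 27, 39, 51.
2nd diffs: 12, 12, 12 (constant).
Newton forward-difference form: b_n = 15·C(n-1,1) + 12·C(n-1,2).
At n = 13: n-1 = 12, so b_{13} = 180 + 792 = 972.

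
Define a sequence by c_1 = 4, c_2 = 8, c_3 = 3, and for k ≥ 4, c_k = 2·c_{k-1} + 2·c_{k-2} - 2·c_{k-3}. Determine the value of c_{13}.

c_4 = 14, c_5 = 18, c_6 = 58, c_7 = 124, c_8 = 328, c_9 = 788, c_{10} = 1984, c_{11} = 4888, c_{12} = 12168, c_{13} = 30144.

30144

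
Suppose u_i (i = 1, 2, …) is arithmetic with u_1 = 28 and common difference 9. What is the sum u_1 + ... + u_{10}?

u_i = 28 + (i - 1)·9.
u_{10} = 109; S = 10·(28 + 109)/2 = 685.

685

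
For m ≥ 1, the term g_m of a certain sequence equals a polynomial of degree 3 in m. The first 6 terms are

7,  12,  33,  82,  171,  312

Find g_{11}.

2217

1st diffs: 5, 21, 49, 89, 141.
2nd diffs: 16, 28, 40, 52.
3rd diffs: 12, 12, 12 (constant).
So g_m = 2m^3 - 4m^2 + 3m + 6.
Evaluating at m = 11 gives g_{11} = 2217.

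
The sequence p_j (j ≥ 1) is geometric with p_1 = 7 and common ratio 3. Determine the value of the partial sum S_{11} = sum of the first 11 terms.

620011

p_j = 7·3^(j-1).
S = 7·(3^11 - 1)/(3 - 1) = 7·(177147 - 1)/(2) = 620011.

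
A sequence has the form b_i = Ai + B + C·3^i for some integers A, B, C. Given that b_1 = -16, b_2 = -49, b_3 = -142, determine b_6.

-3661

The three given values yield: A + B + 3C = -16; 2A + B + 9C = -49; 3A + B + 27C = -142.
Subtracting the first from the second: A + 6C = -33.
Subtracting the second from the third: A + 18C = -93.
Solving: C = -5, A = -3, then B = 2.
Therefore b_6 = -18 + 2 + (-5)·729 = -3661.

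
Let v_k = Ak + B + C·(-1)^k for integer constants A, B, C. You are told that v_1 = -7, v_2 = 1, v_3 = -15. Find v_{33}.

The three given values yield: A + B - C = -7; 2A + B + C = 1; 3A + B - C = -15.
Subtracting the first from the second: A + 2C = 8.
Subtracting the second from the third: A - 2C = -16.
Solving: C = 6, A = -4, then B = 3.
Therefore v_{33} = -132 + 3 + 6·(-1) = -135.

-135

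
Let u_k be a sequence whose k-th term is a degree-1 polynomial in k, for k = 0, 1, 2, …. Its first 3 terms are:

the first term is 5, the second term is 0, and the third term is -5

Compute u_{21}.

1st diffs: -5, -5 (constant).
So u_k = -5k + 5.
Evaluating at k = 21 gives u_{21} = -100.

-100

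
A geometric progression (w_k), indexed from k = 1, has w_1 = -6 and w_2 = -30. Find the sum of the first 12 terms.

Common ratio r = 5.
w_k = (-6)·5^(k-1).
S = (-6)·(5^12 - 1)/(5 - 1) = (-6)·(244140625 - 1)/(4) = -366210936.

-366210936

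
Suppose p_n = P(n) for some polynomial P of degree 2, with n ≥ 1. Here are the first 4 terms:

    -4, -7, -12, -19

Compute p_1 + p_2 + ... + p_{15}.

-1285

1st diffs: -3, -5, -7.
2nd diffs: -2, -2 (constant).
Newton forward-difference form: p_n = -4 + (-3)·C(n-1,1) + (-2)·C(n-1,2).
Continuing: …, -28, -39, -52, -67, …, p_{15} = -228.
Summing n = 1..15 (15 terms) gives -1285.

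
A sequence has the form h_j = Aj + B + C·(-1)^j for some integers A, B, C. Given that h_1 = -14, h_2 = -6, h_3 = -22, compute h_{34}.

-134

At j = 1, 2, 3: A + B - C = -14; 2A + B + C = -6; 3A + B - C = -22.
Subtracting the first from the second: A + 2C = 8.
Subtracting the second from the third: A - 2C = -16.
Solving: C = 6, A = -4, then B = -4.
Hence h_{34} = -4·34 + (-4) + 6·1 = -134.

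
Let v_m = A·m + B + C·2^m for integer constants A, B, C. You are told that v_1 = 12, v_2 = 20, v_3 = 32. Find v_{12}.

The three given values yield: A + B + 2C = 12; 2A + B + 4C = 20; 3A + B + 8C = 32.
Subtracting the first from the second: A + 2C = 8.
Subtracting the second from the third: A + 4C = 12.
Solving: C = 2, A = 4, then B = 4.
So v_m = 4·m + 4 + 2·2^m; at m=12 this is 8244.

8244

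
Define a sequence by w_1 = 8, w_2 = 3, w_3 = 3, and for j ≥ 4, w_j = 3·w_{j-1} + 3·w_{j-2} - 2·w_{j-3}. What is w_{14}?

918459

Iterate the recurrence:
w_4 = 2, w_5 = 9, w_6 = 27, …, w_{11} = 18597, w_{12} = 68223, w_{13} = 250328, w_{14} = 918459.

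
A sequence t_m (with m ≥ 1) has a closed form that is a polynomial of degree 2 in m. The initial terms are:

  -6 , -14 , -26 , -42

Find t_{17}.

1st diffs: -8, -12, -16.
2nd diffs: -4, -4 (constant).
Newton forward-difference form: t_m = -6 + (-8)·C(m-1,1) + (-4)·C(m-1,2).
At m = 17: m-1 = 16, so t_{17} = -6 - 128 - 480 = -614.

-614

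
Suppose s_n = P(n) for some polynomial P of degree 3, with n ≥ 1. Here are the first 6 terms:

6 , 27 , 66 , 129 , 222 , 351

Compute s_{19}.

1st diffs: 21, 39, 63, 93, 129.
2nd diffs: 18, 24, 30, 36.
3rd diffs: 6, 6, 6 (constant).
Newton forward-difference form: s_n = 6 + 21·C(n-1,1) + 18·C(n-1,2) + 6·C(n-1,3).
At n = 19: n-1 = 18, so s_{19} = 6 + 378 + 2754 + 4896 = 8034.

8034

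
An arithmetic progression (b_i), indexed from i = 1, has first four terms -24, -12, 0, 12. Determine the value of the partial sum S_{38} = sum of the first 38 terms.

Common difference d = 12.
b_i = -24 + (i - 1)·12.
b_{38} = 420; S = 38·(-24 + 420)/2 = 7524.

7524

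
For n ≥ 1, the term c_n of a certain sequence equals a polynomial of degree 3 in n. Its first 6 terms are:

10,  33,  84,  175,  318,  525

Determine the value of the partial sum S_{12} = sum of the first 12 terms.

1st diffs: 23, 51, 91, 143, 207.
2nd diffs: 28, 40, 52, 64.
3rd diffs: 12, 12, 12 (constant).
Newton forward-difference form: c_n = 10 + 23·C(n-1,1) + 28·C(n-1,2) + 12·C(n-1,3).
Continuing: …, 808, 1179, 1650, 2233, …, c_{12} = 3783.
Summing n = 1..12 (12 terms) gives 13738.

13738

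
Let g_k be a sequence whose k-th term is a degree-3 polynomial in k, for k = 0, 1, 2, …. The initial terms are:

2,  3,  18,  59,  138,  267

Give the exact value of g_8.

1st diffs: 1, 15, 41, 79, 129.
2nd diffs: 14, 26, 38, 50.
3rd diffs: 12, 12, 12 (constant).
So g_k = 2k^3 + k^2 - 2k + 2.
Evaluating at k = 8 gives g_8 = 1074.

1074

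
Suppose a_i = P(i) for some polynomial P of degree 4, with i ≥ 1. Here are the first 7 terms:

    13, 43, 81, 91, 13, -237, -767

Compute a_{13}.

1st diffs: 30, 38, 10, -78, -250, -530.
2nd diffs: 8, -28, -88, -172, -280.
3rd diffs: -36, -60, -84, -108.
4th diffs: -24, -24, -24 (constant).
Newton forward-difference form: a_i = 13 + 30·C(i-1,1) + 8·C(i-1,2) + (-36)·C(i-1,3) + (-24)·C(i-1,4).
At i = 13: i-1 = 12, so a_{13} = 13 + 360 + 528 - 7920 - 11880 = -18899.

-18899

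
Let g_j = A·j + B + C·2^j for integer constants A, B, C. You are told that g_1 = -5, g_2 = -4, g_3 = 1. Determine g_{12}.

8150

Write the equations: A + B + 2C = -5; 2A + B + 4C = -4; 3A + B + 8C = 1.
Subtracting the first from the second: A + 2C = 1.
Subtracting the second from the third: A + 4C = 5.
Solving: C = 2, A = -3, then B = -6.
Hence g_{12} = -3·12 + (-6) + 2·4096 = 8150.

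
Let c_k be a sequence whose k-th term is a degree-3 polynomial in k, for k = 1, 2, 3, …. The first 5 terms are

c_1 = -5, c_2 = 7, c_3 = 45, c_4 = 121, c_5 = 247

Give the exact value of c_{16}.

8365

1st diffs: 12, 38, 76, 126.
2nd diffs: 26, 38, 50.
3rd diffs: 12, 12 (constant).
Newton forward-difference form: c_k = -5 + 12·C(k-1,1) + 26·C(k-1,2) + 12·C(k-1,3).
At k = 16: k-1 = 15, so c_{16} = -5 + 180 + 2730 + 5460 = 8365.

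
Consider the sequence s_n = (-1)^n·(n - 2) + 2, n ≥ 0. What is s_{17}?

(-1)^17 = -1; n - 2 at n=17 is 15; so s_{17} = -13.

-13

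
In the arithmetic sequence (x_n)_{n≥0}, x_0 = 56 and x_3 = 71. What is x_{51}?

311

Common difference d = (71 - 56) / (3 - 0) = 5.
x_n = 56 + (n - 0)·5.
x_{51} = 56 + 51·5 = 311.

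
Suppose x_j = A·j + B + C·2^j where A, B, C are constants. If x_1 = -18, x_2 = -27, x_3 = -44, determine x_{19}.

The three given values yield: A + B + 2C = -18; 2A + B + 4C = -27; 3A + B + 8C = -44.
Subtracting the first from the second: A + 2C = -9.
Subtracting the second from the third: A + 4C = -17.
Solving: C = -4, A = -1, then B = -9.
Therefore x_{19} = -19 + (-9) + (-4)·524288 = -2097180.

-2097180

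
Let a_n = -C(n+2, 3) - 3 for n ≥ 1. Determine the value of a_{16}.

-819

C(18, 3) = 816, so a_{16} = -819.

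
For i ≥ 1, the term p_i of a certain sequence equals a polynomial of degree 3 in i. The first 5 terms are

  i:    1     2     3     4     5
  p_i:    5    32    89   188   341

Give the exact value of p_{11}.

1st diffs: 27, 57, 99, 153.
2nd diffs: 30, 42, 54.
3rd diffs: 12, 12 (constant).
Newton forward-difference form: p_i = 5 + 27·C(i-1,1) + 30·C(i-1,2) + 12·C(i-1,3).
At i = 11: i-1 = 10, so p_{11} = 5 + 270 + 1350 + 1440 = 3065.

3065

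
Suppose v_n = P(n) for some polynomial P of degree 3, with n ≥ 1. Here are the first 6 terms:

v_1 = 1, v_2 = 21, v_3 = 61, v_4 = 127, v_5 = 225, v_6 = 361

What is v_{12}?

2311

1st diffs: 20, 40, 66, 98, 136.
2nd diffs: 20, 26, 32, 38.
3rd diffs: 6, 6, 6 (constant).
Newton forward-difference form: v_n = 1 + 20·C(n-1,1) + 20·C(n-1,2) + 6·C(n-1,3).
At n = 12: n-1 = 11, so v_{12} = 1 + 220 + 1100 + 990 = 2311.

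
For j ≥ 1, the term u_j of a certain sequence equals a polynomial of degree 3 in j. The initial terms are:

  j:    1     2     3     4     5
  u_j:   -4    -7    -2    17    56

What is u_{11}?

1046

1st diffs: -3, 5, 19, 39.
2nd diffs: 8, 14, 20.
3rd diffs: 6, 6 (constant).
So u_j = j^3 - 2j^2 - 4j + 1.
Evaluating at j = 11 gives u_{11} = 1046.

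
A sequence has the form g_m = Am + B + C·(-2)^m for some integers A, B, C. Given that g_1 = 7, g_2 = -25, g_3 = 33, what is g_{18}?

-1310757

The three given values yield: A + B - 2C = 7; 2A + B + 4C = -25; 3A + B - 8C = 33.
Subtracting the first from the second: A + 6C = -32.
Subtracting the second from the third: A - 12C = 58.
Solving: C = -5, A = -2, then B = -1.
So g_m = -2·m + (-1) + (-5)·(-2)^m; at m=18 this is -1310757.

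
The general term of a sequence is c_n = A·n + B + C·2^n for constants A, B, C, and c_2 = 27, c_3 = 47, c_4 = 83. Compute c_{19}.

At n = 2, 3, 4: 2A + B + 4C = 27; 3A + B + 8C = 47; 4A + B + 16C = 83.
Subtracting the first from the second: A + 4C = 20.
Subtracting the second from the third: A + 8C = 36.
Solving: C = 4, A = 4, then B = 3.
So c_n = 4·n + 3 + 4·2^n; at n=19 this is 2097231.

2097231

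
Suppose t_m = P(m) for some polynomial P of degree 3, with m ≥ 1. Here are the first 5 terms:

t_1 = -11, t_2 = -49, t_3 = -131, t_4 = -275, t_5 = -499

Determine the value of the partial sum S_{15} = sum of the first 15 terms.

-48745

1st diffs: -38, -82, -144, -224.
2nd diffs: -44, -62, -80.
3rd diffs: -18, -18 (constant).
So t_m = -3m^3 - 4m^2 - 5m + 1.
Continuing: …, -821, -1259, -1831, -2555, …, t_{15} = -11099.
Summing m = 1..15 (15 terms) gives -48745.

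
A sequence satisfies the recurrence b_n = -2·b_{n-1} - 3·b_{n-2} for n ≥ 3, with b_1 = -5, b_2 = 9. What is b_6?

-39

Compute successive terms:
b_3 = -3, b_4 = -21, b_5 = 51, b_6 = -39.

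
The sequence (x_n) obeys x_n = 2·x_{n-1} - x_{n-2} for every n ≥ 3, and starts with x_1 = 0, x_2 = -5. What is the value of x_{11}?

-50

Iterate the recurrence:
x_3 = -10; x_4 = -15; x_5 = -20; x_6 = -25; x_7 = -30; x_8 = -35; x_9 = -40; x_{10} = -45; x_{11} = -50.
(Characteristic roots are 1 and 1.)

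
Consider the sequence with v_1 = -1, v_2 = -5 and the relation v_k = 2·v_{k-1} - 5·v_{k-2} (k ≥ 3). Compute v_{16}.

Applying the relation repeatedly:
v_3 = -5  v_4 = 15  v_5 = 55  …  v_{13} = -32345  v_{14} = -58765  v_{15} = 44195  v_{16} = 382215.

382215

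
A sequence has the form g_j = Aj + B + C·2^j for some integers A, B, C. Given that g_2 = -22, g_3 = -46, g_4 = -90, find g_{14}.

-81970

At j = 2, 3, 4: 2A + B + 4C = -22; 3A + B + 8C = -46; 4A + B + 16C = -90.
Subtracting the first from the second: A + 4C = -24.
Subtracting the second from the third: A + 8C = -44.
Solving: C = -5, A = -4, then B = 6.
Hence g_{14} = -4·14 + 6 + (-5)·16384 = -81970.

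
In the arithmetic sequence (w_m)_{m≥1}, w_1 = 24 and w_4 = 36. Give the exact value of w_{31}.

144

Common difference d = (36 - 24) / (4 - 1) = 4.
w_m = 24 + (m - 1)·4.
w_{31} = 24 + 30·4 = 144.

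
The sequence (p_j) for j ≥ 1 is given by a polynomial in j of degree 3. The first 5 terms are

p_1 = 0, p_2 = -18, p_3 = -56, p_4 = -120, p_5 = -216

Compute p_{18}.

1st diffs: -18, -38, -64, -96.
2nd diffs: -20, -26, -32.
3rd diffs: -6, -6 (constant).
Newton forward-difference form: p_j = (-18)·C(j-1,1) + (-20)·C(j-1,2) + (-6)·C(j-1,3).
At j = 18: j-1 = 17, so p_{18} = -306 - 2720 - 4080 = -7106.

-7106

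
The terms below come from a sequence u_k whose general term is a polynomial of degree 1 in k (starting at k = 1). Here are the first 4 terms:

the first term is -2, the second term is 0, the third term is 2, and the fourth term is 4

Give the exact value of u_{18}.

32

1st diffs: 2, 2, 2 (constant).
So u_k = 2k - 4.
Evaluating at k = 18 gives u_{18} = 32.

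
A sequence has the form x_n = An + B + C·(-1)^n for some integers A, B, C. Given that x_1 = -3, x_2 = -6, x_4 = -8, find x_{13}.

Write the equations: A + B - C = -3; 2A + B + C = -6; 4A + B + C = -8.
Subtracting the first from the second: A + 2C = -3.
Subtracting the second from the third: 2A = -2.
Solving: C = -1, A = -1, then B = -3.
Therefore x_{13} = -13 + (-3) + (-1)·(-1) = -15.

-15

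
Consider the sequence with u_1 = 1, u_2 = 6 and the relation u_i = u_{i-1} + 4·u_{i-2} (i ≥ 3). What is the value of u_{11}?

22234

Iterate the recurrence:
u_3 = 10  u_4 = 34  u_5 = 74  u_6 = 210  u_7 = 506  u_8 = 1346  u_9 = 3370  u_{10} = 8754  u_{11} = 22234.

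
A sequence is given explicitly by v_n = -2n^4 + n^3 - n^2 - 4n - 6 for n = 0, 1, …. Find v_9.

v_9 = -2·9^4 + 1·9^3 - 1·9^2 - 4·9 - 6 = -12516.

-12516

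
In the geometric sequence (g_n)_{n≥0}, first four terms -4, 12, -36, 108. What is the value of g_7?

Common ratio r = -3.
g_n = (-4)·(-3)^(n-0).
g_7 = (-4)·(-3)^7 = 8748.

8748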